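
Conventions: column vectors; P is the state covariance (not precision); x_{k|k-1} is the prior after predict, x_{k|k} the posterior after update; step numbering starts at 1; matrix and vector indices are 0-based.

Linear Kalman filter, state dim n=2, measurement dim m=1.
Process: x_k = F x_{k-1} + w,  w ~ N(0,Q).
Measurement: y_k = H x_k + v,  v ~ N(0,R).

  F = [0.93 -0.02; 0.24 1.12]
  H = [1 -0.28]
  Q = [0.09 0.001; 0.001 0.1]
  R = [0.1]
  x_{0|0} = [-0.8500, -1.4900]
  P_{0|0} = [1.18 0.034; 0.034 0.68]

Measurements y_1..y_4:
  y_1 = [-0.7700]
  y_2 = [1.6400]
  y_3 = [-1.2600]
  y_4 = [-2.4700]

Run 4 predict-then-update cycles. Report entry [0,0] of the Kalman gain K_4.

K[0,0] = 0.3083

step 1: x^-=[-0.7607, -1.8728]  P^-=[1.1096 0.2844; 0.2844 1.0392]  S=[1.1318]  K=[0.9100; -0.0058]  nu=[-0.5337]  x^+=[-1.2464, -1.8697]  P^+=[0.1723 0.2904; 0.2904 1.0392]
step 2: x^-=[-1.1217, -2.3932]  P^-=[0.2286 0.3173; 0.3173 1.5696]  S=[0.2740]  K=[0.5102; -0.4460]  nu=[2.0916]  x^+=[-0.0546, -3.3261]  P^+=[0.1573 0.3796; 0.3796 1.5151]
step 3: x^-=[0.0158, -3.7384]  P^-=[0.2125 0.3958; 0.3958 2.2137]  S=[0.2645]  K=[0.3847; -0.8472]  nu=[-2.3225]  x^+=[-0.8776, -1.7707]  P^+=[0.1734 0.4820; 0.4820 2.0238]
step 4: x^-=[-0.7808, -2.1938]  P^-=[0.2229 0.4941; 0.4941 2.9078]  S=[0.2742]  K=[0.3083; -1.1676]  nu=[-2.3035]  x^+=[-1.4910, 0.4959]  P^+=[0.1968 0.5928; 0.5928 2.5340]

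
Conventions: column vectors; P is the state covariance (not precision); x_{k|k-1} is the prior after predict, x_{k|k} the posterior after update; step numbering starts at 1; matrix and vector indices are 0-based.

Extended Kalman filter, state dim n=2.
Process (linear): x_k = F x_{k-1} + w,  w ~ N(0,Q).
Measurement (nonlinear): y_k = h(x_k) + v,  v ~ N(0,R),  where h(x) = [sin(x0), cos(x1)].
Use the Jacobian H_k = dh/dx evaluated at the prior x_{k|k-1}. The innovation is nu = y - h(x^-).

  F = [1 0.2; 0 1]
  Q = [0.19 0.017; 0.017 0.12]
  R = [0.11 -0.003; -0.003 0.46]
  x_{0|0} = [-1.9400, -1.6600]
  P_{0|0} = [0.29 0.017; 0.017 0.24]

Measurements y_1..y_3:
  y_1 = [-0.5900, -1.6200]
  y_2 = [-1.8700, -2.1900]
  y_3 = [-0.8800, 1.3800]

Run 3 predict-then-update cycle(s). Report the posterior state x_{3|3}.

step 1: x^-=[-2.2720, -1.6600]  P^-=[0.4964 0.0820; 0.0820 0.3600]  H_jac=[-0.6451 0.0000; 0.0000 0.9960]  S=[0.3166 -0.0557; -0.0557 0.8171]  K=[-1.0060 0.0314; -0.0910 0.4326]  nu=[0.1741, -1.5309]  x^+=[-2.4952, -2.3381]  P^+=[0.1717 0.0175; 0.0175 0.2001]
step 2: x^-=[-2.9628, -2.3381]  P^-=[0.3767 0.0745; 0.0745 0.3201]  H_jac=[-0.9841 0.0000; 0.0000 0.7198]  S=[0.4748 -0.0558; -0.0558 0.6258]  K=[-0.7788 0.0163; -0.1124 0.3581]  nu=[-1.6921, -1.4958]  x^+=[-1.6692, -2.6835]  P^+=[0.0871 0.0137; 0.0137 0.2293]
step 3: x^-=[-2.2059, -2.6835]  P^-=[0.2917 0.0765; 0.0765 0.3493]  H_jac=[-0.5933 0.0000; 0.0000 0.4422]  S=[0.2127 -0.0231; -0.0231 0.5283]  K=[-0.8107 0.0286; -0.1826 0.2844]  nu=[-0.0750, 2.2769]  x^+=[-2.0799, -2.0222]  P^+=[0.1505 0.0353; 0.0353 0.2971]

x_post = [-2.0799, -2.0222]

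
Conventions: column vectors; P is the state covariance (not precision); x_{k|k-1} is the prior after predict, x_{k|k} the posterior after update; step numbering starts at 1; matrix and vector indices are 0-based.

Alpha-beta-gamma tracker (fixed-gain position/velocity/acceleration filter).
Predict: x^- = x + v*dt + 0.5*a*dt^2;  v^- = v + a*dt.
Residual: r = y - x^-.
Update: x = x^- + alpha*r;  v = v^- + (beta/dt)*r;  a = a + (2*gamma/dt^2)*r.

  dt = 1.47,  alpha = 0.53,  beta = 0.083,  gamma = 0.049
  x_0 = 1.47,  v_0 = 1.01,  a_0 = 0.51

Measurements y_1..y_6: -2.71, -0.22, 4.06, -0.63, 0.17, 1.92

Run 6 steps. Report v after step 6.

v_post = 0.3188

step 1: x_pred=3.5057  r=-6.2157  x^+=0.2114  v^+=1.4087  a^+=0.2281
step 2: x_pred=2.5287  r=-2.7487  x^+=1.0719  v^+=1.5889  a^+=0.1034
step 3: x_pred=3.5193  r=0.5407  x^+=3.8059  v^+=1.7715  a^+=0.1280
step 4: x_pred=6.5482  r=-7.1782  x^+=2.7437  v^+=1.5543  a^+=-0.1976
step 5: x_pred=4.8151  r=-4.6451  x^+=2.3532  v^+=1.0016  a^+=-0.4082
step 6: x_pred=3.3844  r=-1.4644  x^+=2.6083  v^+=0.3188  a^+=-0.4746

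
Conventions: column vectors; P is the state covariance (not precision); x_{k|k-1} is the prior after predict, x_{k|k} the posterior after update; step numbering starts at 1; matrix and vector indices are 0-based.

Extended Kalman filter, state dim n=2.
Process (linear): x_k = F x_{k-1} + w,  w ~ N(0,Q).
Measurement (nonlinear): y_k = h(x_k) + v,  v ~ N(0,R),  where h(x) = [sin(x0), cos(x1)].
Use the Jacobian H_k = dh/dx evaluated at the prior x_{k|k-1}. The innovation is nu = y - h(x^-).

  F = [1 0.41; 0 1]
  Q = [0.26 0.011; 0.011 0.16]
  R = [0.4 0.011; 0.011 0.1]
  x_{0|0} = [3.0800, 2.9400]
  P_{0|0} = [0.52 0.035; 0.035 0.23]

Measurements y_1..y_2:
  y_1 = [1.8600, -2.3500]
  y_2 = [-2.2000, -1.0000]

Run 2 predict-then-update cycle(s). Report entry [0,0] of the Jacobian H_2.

step 1: x^-=[4.2854, 2.9400]  P^-=[0.8474 0.1403; 0.1403 0.3900]  H_jac=[-0.4141 0.0000; 0.0000 -0.2002]  S=[0.5453 0.0226; 0.0226 0.1156]  K=[-0.6386 -0.1179; -0.0792 -0.6598]  nu=[2.7702, -1.3703]  x^+=[2.6779, 3.6248]  P^+=[0.6199 0.0940; 0.0940 0.3339]
step 2: x^-=[4.1641, 3.6248]  P^-=[1.0131 0.2419; 0.2419 0.4939]  H_jac=[-0.5212 0.0000; 0.0000 0.4646]  S=[0.6753 -0.0476; -0.0476 0.2066]  K=[-0.7560 0.3698; -0.1102 1.0852]  nu=[-1.3466, -0.1145]  x^+=[5.1398, 3.6490]  P^+=[0.5724 0.0617; 0.0617 0.2310]

H_jac[0,0] = -0.5212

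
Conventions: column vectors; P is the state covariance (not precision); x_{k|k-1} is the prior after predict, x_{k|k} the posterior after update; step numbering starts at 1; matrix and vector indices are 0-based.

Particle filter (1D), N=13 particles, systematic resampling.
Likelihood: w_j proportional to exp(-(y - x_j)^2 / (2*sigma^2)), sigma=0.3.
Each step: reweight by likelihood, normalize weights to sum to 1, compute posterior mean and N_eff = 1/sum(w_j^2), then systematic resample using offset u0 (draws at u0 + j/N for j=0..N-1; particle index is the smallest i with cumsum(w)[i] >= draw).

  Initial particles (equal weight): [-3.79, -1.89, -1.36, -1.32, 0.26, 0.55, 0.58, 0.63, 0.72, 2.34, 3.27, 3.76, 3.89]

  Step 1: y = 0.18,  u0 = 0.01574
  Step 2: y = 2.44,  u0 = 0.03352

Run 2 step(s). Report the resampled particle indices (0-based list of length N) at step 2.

step 1: w=[0.0000, 0.0000, 0.0000, 0.0000, 0.4079, 0.1975, 0.1737, 0.1372, 0.0836, 0.0000, 0.0000, 0.0000, 0.0000]  mean=0.4621  Neff=3.8258  idx=[4, 4, 4, 4, 4, 4, 5, 5, 6, 6, 7, 7, 8]
step 2: w=[0.0000, 0.0000, 0.0000, 0.0000, 0.0000, 0.0000, 0.0216, 0.0216, 0.0403, 0.0403, 0.1117, 0.1117, 0.6526]  mean=0.6812  Neff=2.1976  idx=[7, 9, 10, 11, 11, 12, 12, 12, 12, 12, 12, 12, 12]

resampled_idx = [7, 9, 10, 11, 11, 12, 12, 12, 12, 12, 12, 12, 12]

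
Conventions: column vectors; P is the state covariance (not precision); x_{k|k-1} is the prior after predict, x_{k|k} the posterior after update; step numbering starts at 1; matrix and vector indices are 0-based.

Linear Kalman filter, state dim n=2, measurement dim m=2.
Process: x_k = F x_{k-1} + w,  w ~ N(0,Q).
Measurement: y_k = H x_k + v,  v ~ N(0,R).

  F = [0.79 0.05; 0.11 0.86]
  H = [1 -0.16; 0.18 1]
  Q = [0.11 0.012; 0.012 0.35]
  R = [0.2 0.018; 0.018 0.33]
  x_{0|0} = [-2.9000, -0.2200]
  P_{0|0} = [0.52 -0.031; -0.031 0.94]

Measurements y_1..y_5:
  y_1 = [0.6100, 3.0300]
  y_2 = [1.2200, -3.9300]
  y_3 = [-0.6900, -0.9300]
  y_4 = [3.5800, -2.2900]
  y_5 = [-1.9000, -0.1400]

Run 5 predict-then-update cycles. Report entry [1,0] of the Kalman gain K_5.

K[1,0] = -0.1191

step 1: x^-=[-2.3020, -0.5082]  P^-=[0.4344 0.0764; 0.0764 1.0457]  S=[0.6368 0.0031; 0.0031 1.4172]  K=[0.6625 0.1076; -0.1464 0.7478]  nu=[2.8307, 3.9526]  x^+=[-0.0011, 2.0332]  P^+=[0.1381 0.0226; 0.0226 0.2401]
step 2: x^-=[0.1008, 1.7485]  P^-=[0.1985 0.0498; 0.0498 0.5335]  S=[0.3963 0.0167; 0.0167 0.8879]  K=[0.4772 0.0873; -0.1157 0.6132]  nu=[1.3990, -5.6966]  x^+=[0.2709, -1.9063]  P^+=[0.1001 0.0194; 0.0194 0.1968]
step 3: x^-=[0.1187, -1.6096]  P^-=[0.1745 0.0424; 0.0424 0.5004]  S=[0.3737 0.0106; 0.0106 0.8513]  K=[0.4465 0.0812; -0.1176 0.5982]  nu=[-1.0662, 0.6582]  x^+=[-0.3039, -1.0905]  P^+=[0.0936 0.0180; 0.0180 0.1921]
step 4: x^-=[-0.2946, -0.9712]  P^-=[0.1703 0.0407; 0.0407 0.4966]  S=[0.3700 0.0087; 0.0087 0.8468]  K=[0.4409 0.0797; -0.1188 0.5963]  nu=[3.7192, -1.2657]  x^+=[1.2441, -2.1679]  P^+=[0.0924 0.0176; 0.0176 0.1915]
step 5: x^-=[0.8744, -1.7275]  P^-=[0.1696 0.0403; 0.0403 0.4961]  S=[0.3693 0.0083; 0.0083 0.8461]  K=[0.4398 0.0794; -0.1191 0.5961]  nu=[-3.0509, 1.4301]  x^+=[-0.3537, -0.5116]  P^+=[0.0922 0.0175; 0.0175 0.1914]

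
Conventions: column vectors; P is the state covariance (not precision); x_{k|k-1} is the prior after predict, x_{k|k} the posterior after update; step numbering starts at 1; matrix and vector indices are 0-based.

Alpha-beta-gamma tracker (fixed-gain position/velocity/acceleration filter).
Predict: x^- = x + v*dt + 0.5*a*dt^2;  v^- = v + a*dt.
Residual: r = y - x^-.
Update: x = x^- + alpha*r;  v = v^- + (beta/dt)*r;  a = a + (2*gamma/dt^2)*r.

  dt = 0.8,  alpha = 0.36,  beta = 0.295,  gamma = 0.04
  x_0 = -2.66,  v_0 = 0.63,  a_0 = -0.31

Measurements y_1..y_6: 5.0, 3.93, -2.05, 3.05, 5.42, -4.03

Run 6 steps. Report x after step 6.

step 1: x_pred=-2.2552  r=7.2552  x^+=0.3567  v^+=3.0574  a^+=0.5969
step 2: x_pred=2.9936  r=0.9364  x^+=3.3307  v^+=3.8802  a^+=0.7140
step 3: x_pred=6.6633  r=-8.7133  x^+=3.5265  v^+=1.2383  a^+=-0.3752
step 4: x_pred=4.3971  r=-1.3471  x^+=3.9121  v^+=0.4414  a^+=-0.5436
step 5: x_pred=4.0913  r=1.3287  x^+=4.5696  v^+=0.4965  a^+=-0.3775
step 6: x_pred=4.8460  r=-8.8760  x^+=1.6507  v^+=-3.0786  a^+=-1.4870

x_post = 1.6507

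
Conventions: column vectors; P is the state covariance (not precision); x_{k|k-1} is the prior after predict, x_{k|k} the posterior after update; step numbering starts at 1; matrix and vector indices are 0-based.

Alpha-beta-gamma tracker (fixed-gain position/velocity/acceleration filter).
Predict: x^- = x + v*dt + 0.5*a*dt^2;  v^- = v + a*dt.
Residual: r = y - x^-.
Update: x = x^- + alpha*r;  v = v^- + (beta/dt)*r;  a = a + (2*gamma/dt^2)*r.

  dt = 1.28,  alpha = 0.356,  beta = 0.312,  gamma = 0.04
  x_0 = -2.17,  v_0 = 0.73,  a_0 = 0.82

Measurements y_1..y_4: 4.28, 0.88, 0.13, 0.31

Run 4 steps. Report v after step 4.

v_post = 0.5455

step 1: x_pred=-0.5639  r=4.8439  x^+=1.1606  v^+=2.9603  a^+=1.0565
step 2: x_pred=5.8152  r=-4.9352  x^+=4.0583  v^+=3.1097  a^+=0.8155
step 3: x_pred=8.7068  r=-8.5768  x^+=5.6534  v^+=2.0630  a^+=0.3968
step 4: x_pred=8.6191  r=-8.3091  x^+=5.6610  v^+=0.5455  a^+=-0.0090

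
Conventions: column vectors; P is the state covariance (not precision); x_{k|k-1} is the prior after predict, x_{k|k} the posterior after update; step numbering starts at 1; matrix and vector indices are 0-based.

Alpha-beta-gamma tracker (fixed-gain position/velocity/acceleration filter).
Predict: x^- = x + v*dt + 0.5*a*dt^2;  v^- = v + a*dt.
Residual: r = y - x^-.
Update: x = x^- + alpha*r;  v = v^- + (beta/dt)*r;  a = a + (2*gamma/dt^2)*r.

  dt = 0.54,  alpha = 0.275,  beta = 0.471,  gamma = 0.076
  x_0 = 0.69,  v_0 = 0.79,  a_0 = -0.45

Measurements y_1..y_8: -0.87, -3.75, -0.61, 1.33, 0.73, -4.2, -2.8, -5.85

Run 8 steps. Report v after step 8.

v_post = -6.9441

step 1: x_pred=1.0510  r=-1.9210  x^+=0.5227  v^+=-1.1285  a^+=-1.4513
step 2: x_pred=-0.2983  r=-3.4517  x^+=-1.2475  v^+=-4.9229  a^+=-3.2506
step 3: x_pred=-4.3798  r=3.7698  x^+=-3.3431  v^+=-3.3901  a^+=-1.2855
step 4: x_pred=-5.3612  r=6.6912  x^+=-3.5211  v^+=1.7519  a^+=2.2024
step 5: x_pred=-2.2540  r=2.9840  x^+=-1.4334  v^+=5.5439  a^+=3.7578
step 6: x_pred=2.1082  r=-6.3082  x^+=0.3734  v^+=2.0709  a^+=0.4696
step 7: x_pred=1.5602  r=-4.3602  x^+=0.3612  v^+=-1.4786  a^+=-1.8033
step 8: x_pred=-0.7002  r=-5.1498  x^+=-2.1164  v^+=-6.9441  a^+=-4.4877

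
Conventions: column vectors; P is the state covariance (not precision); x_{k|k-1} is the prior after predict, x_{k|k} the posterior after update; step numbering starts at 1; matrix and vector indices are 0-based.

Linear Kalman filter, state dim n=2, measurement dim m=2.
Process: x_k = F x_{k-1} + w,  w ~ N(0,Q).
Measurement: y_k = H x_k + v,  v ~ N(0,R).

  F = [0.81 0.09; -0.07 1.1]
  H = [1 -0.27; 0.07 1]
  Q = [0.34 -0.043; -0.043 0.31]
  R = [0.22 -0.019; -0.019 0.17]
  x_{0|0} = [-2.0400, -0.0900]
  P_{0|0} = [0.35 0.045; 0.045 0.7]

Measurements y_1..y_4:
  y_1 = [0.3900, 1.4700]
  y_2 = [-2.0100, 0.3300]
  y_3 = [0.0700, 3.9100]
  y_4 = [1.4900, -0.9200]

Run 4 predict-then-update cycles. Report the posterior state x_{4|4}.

step 1: x^-=[-1.6605, 0.0438]  P^-=[0.5819 0.0463; 0.0463 1.1518]  S=[0.8608 -0.2439; -0.2439 1.3311]  K=[0.7171 0.1967; -0.0651 0.8558]  nu=[2.0623, 1.5424]  x^+=[0.1219, 1.2296]  P^+=[0.1564 0.0089; 0.0089 0.1461]
step 2: x^-=[0.2094, 1.3440]  P^-=[0.4451 -0.0296; -0.0296 0.4862]  S=[0.7165 -0.1481; -0.1481 0.6542]  K=[0.6639 0.1528; -0.0750 0.7230]  nu=[-1.8565, -1.0287]  x^+=[-1.1803, 0.7395]  P^+=[0.1440 0.0033; 0.0033 0.1241]
step 3: x^-=[-0.8895, 0.8961]  P^-=[0.4360 -0.0360; -0.0360 0.4604]  S=[0.7090 -0.1481; -0.1481 0.6275]  K=[0.6593 0.1469; -0.0775 0.7114]  nu=[1.2014, 3.0762]  x^+=[0.3545, 2.9914]  P^+=[0.1429 0.0024; 0.0024 0.1222]
step 4: x^-=[0.5564, 3.2657]  P^-=[0.4351 -0.0368; -0.0368 0.4582]  S=[0.7084 -0.1484; -0.1484 0.6252]  K=[0.6589 0.1462; -0.0778 0.7103]  nu=[1.8153, -4.2246]  x^+=[1.1349, 0.1235]  P^+=[0.1428 0.0023; 0.0023 0.1221]

x_post = [1.1349, 0.1235]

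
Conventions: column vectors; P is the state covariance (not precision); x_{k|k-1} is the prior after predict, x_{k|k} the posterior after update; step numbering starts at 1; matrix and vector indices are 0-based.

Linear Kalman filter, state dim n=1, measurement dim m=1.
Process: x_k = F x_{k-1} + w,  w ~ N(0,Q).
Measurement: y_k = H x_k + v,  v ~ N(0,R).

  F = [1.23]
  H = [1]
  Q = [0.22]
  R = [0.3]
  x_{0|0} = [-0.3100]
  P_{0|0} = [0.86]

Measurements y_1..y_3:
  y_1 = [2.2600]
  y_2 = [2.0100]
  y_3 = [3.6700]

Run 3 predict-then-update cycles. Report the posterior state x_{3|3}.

x_post = [3.2682]

step 1: x^-=[-0.3813]  P^-=[1.5211]  S=[1.8211]  K=[0.8353]  nu=[2.6413]  x^+=[1.8249]  P^+=[0.2506]
step 2: x^-=[2.2446]  P^-=[0.5991]  S=[0.8991]  K=[0.6663]  nu=[-0.2346]  x^+=[2.0883]  P^+=[0.1999]
step 3: x^-=[2.5686]  P^-=[0.5224]  S=[0.8224]  K=[0.6352]  nu=[1.1014]  x^+=[3.2682]  P^+=[0.1906]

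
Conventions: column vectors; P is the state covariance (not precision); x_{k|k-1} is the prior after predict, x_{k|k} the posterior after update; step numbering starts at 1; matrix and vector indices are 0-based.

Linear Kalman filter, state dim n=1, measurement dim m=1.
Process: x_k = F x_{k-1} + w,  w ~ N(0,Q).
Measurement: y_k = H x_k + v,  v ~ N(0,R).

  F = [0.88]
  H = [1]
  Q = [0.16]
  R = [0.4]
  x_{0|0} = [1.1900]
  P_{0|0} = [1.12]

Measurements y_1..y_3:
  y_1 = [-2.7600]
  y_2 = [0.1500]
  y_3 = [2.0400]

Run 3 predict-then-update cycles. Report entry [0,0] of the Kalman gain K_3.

step 1: x^-=[1.0472]  P^-=[1.0273]  S=[1.4273]  K=[0.7198]  nu=[-3.8072]  x^+=[-1.6931]  P^+=[0.2879]
step 2: x^-=[-1.4899]  P^-=[0.3830]  S=[0.7830]  K=[0.4891]  nu=[1.6399]  x^+=[-0.6878]  P^+=[0.1956]
step 3: x^-=[-0.6053]  P^-=[0.3115]  S=[0.7115]  K=[0.4378]  nu=[2.6453]  x^+=[0.5529]  P^+=[0.1751]

K[0,0] = 0.4378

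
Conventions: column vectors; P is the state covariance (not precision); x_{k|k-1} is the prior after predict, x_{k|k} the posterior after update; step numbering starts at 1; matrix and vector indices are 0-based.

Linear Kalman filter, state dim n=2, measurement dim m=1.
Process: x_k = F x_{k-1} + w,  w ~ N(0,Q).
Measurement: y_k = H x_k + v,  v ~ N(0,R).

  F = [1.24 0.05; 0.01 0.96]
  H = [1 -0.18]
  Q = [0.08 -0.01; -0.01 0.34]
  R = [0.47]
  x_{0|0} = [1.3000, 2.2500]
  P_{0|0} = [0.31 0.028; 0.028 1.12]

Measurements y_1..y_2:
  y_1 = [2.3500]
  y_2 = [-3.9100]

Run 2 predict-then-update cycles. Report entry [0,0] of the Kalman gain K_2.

K[0,0] = 0.5038

step 1: x^-=[1.7245, 2.1730]  P^-=[0.5629 0.0809; 0.0809 1.3728]  S=[1.0483]  K=[0.5231; -0.1585]  nu=[1.0166]  x^+=[2.2563, 2.0119]  P^+=[0.2761 0.1679; 0.1679 1.3464]
step 2: x^-=[2.8984, 1.9540]  P^-=[0.5287 0.2580; 0.2580 1.5841]  S=[0.9571]  K=[0.5038; -0.0284]  nu=[-6.4567]  x^+=[-0.3547, 2.1373]  P^+=[0.2857 0.2717; 0.2717 1.5833]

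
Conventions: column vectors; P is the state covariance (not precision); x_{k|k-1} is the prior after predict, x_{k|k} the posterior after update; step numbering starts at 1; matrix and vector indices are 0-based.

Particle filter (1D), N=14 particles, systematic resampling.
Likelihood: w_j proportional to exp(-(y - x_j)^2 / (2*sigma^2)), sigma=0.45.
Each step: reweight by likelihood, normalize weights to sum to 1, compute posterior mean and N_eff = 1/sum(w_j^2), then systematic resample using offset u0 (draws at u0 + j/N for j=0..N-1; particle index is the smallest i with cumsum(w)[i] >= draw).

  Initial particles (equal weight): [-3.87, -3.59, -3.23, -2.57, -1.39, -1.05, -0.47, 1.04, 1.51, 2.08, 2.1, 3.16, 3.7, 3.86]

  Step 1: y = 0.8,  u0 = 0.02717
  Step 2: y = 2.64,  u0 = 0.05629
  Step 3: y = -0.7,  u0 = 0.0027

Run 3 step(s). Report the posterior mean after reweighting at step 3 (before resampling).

step 1: w=[0.0000, 0.0000, 0.0000, 0.0000, 0.0000, 0.0002, 0.0154, 0.7185, 0.2386, 0.0145, 0.0128, 0.0000, 0.0000, 0.0000]  mean=1.1570  Neff=1.7427  idx=[7, 7, 7, 7, 7, 7, 7, 7, 7, 7, 8, 8, 8, 8]
step 2: w=[0.0095, 0.0095, 0.0095, 0.0095, 0.0095, 0.0095, 0.0095, 0.0095, 0.0095, 0.0095, 0.2262, 0.2262, 0.2262, 0.2262]  mean=1.4653  Neff=4.8644  idx=[5, 10, 10, 10, 11, 11, 11, 12, 12, 12, 12, 13, 13, 13]
step 3: w=[0.8828, 0.0090, 0.0090, 0.0090, 0.0090, 0.0090, 0.0090, 0.0090, 0.0090, 0.0090, 0.0090, 0.0090, 0.0090, 0.0090]  mean=1.0951  Neff=1.2815  idx=[0, 0, 0, 0, 0, 0, 0, 0, 0, 0, 0, 0, 0, 6]

post_mean = 1.0951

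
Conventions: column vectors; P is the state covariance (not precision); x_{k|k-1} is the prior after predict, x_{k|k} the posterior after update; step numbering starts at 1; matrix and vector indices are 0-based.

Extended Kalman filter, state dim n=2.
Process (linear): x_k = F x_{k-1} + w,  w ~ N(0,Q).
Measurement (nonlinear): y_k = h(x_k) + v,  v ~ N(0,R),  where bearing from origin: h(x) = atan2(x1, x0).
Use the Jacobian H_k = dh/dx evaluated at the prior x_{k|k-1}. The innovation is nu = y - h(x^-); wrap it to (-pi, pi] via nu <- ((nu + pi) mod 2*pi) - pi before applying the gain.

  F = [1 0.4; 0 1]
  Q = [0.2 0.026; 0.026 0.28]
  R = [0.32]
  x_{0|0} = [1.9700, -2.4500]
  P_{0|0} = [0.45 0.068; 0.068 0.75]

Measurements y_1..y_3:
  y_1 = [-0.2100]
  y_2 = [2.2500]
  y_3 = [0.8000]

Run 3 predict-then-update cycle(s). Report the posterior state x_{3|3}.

step 1: x^-=[0.9900, -2.4500]  P^-=[0.8244 0.3940; 0.3940 1.0300]  H_jac=[0.3509 0.1418]  S=[0.4814]  K=[0.7169; 0.5905]  nu=[0.9768]  x^+=[1.6903, -1.8732]  P^+=[0.5770 0.1902; 0.1902 0.8621]
step 2: x^-=[0.9410, -1.8732]  P^-=[1.0671 0.5610; 0.5610 1.1421]  H_jac=[0.4263 0.2141]  S=[0.6687]  K=[0.8599; 0.7234]  nu=[-2.9279]  x^+=[-1.5767, -3.9912]  P^+=[0.5726 0.1451; 0.1451 0.7922]
step 3: x^-=[-3.1732, -3.9912]  P^-=[1.0154 0.4880; 0.4880 1.0722]  H_jac=[0.1535 -0.1221]  S=[0.3416]  K=[0.2820; -0.1638]  nu=[3.0425]  x^+=[-2.3153, -4.4895]  P^+=[0.9883 0.5037; 0.5037 1.0630]

x_post = [-2.3153, -4.4895]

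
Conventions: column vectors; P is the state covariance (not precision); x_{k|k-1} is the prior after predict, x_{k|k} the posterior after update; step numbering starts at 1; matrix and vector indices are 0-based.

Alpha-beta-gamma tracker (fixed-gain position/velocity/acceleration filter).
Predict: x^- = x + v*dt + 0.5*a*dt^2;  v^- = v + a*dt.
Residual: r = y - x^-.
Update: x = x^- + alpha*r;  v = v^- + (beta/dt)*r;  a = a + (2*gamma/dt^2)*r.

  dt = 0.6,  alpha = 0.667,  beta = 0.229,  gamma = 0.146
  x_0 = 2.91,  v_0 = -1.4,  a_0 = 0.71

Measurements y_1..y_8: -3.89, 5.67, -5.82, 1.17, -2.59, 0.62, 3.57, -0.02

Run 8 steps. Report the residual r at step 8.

resid = -6.8618

step 1: x_pred=2.1978  r=-6.0878  x^+=-1.8628  v^+=-3.2975  a^+=-4.2279
step 2: x_pred=-4.6023  r=10.2723  x^+=2.2493  v^+=-1.9136  a^+=4.1041
step 3: x_pred=1.8399  r=-7.6599  x^+=-3.2693  v^+=-2.3747  a^+=-2.1089
step 4: x_pred=-5.0737  r=6.2437  x^+=-0.9092  v^+=-1.2571  a^+=2.9554
step 5: x_pred=-1.1314  r=-1.4586  x^+=-2.1043  v^+=-0.0405  a^+=1.7723
step 6: x_pred=-1.8096  r=2.4296  x^+=-0.1890  v^+=1.9502  a^+=3.7430
step 7: x_pred=1.6548  r=1.9152  x^+=2.9322  v^+=4.9269  a^+=5.2964
step 8: x_pred=6.8418  r=-6.8618  x^+=2.2650  v^+=5.4859  a^+=-0.2692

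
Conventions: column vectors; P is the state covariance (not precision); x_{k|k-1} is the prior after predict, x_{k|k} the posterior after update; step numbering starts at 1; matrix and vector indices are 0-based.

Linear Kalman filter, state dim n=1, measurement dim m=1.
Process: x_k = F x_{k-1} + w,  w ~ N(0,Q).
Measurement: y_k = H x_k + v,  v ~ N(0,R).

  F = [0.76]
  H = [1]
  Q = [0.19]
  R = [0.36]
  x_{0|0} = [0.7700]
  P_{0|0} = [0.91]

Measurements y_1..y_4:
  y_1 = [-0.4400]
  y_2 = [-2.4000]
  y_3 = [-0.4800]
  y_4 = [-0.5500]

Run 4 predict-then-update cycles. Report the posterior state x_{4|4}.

x_post = [-0.5453]

step 1: x^-=[0.5852]  P^-=[0.7156]  S=[1.0756]  K=[0.6653]  nu=[-1.0252]  x^+=[-0.0969]  P^+=[0.2395]
step 2: x^-=[-0.0736]  P^-=[0.3283]  S=[0.6883]  K=[0.4770]  nu=[-2.3264]  x^+=[-1.1833]  P^+=[0.1717]
step 3: x^-=[-0.8993]  P^-=[0.2892]  S=[0.6492]  K=[0.4455]  nu=[0.4193]  x^+=[-0.7125]  P^+=[0.1604]
step 4: x^-=[-0.5415]  P^-=[0.2826]  S=[0.6426]  K=[0.4398]  nu=[-0.0085]  x^+=[-0.5453]  P^+=[0.1583]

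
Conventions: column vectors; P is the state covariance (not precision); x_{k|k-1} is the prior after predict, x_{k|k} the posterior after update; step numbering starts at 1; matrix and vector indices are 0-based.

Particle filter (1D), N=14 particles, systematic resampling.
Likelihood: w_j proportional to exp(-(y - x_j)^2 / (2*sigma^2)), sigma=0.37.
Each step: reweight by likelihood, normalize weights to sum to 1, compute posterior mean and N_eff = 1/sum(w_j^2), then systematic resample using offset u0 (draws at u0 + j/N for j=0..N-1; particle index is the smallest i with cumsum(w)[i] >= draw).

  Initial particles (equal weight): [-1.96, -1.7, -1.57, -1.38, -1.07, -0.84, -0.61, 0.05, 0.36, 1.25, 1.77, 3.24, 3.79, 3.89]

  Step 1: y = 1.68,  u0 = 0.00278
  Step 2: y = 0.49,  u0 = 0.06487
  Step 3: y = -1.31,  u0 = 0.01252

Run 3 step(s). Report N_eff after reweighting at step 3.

N_eff = 13.0000

step 1: w=[0.0000, 0.0000, 0.0000, 0.0000, 0.0000, 0.0000, 0.0000, 0.0000, 0.0012, 0.3435, 0.6552, 0.0001, 0.0000, 0.0000]  mean=1.5898  Neff=1.8272  idx=[9, 9, 9, 9, 9, 10, 10, 10, 10, 10, 10, 10, 10, 10]
step 2: w=[0.1928, 0.1928, 0.1928, 0.1928, 0.1928, 0.0040, 0.0040, 0.0040, 0.0040, 0.0040, 0.0040, 0.0040, 0.0040, 0.0040]  mean=1.2687  Neff=5.3766  idx=[0, 0, 1, 1, 1, 2, 2, 2, 3, 3, 4, 4, 4, 12]
step 3: w=[0.0769, 0.0769, 0.0769, 0.0769, 0.0769, 0.0769, 0.0769, 0.0769, 0.0769, 0.0769, 0.0769, 0.0769, 0.0769, 0.0000]  mean=1.2500  Neff=13.0000  idx=[0, 1, 2, 2, 3, 4, 5, 6, 7, 8, 9, 10, 11, 12]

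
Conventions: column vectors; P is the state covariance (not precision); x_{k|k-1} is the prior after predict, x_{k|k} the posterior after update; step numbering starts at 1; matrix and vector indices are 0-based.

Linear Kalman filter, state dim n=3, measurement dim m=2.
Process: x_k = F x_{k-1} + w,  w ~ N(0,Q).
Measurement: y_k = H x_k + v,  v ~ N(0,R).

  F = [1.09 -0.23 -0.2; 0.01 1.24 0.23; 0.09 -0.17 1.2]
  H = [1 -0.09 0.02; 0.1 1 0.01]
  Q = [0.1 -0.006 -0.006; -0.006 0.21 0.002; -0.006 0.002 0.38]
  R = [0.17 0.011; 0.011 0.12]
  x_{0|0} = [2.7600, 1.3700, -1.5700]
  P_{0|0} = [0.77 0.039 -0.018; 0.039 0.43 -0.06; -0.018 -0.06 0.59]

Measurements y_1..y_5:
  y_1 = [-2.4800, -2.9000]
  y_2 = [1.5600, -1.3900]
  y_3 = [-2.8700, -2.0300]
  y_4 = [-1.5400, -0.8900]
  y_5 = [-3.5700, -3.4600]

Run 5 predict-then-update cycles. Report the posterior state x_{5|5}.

x_post = [-3.0944, -2.4105, 3.2267]

step 1: x^-=[3.0073, 1.3653, -1.8685]  P^-=[1.0440 -0.0812 -0.0720; -0.0812 0.8691 -0.0083; -0.0720 -0.0083 1.2677]  S=[1.2333 -0.0440; -0.0440 0.9831]  K=[0.8534 0.0611; -0.0983 0.8713; -0.0374 -0.0046]  nu=[-5.3271, -4.5473]  x^+=[-1.8169, -2.0732, -1.6486]  P^+=[0.1466 0.0024 -0.0327; 0.0024 0.1033 -0.0104; -0.0327 -0.0104 1.2659]
step 2: x^-=[-1.1739, -2.9681, -1.7894]  P^-=[0.3424 -0.0939 -0.3315; -0.0939 0.4299 0.3139; -0.3315 0.3139 2.2042]  S=[0.5193 -0.0840; -0.0840 0.5404]  K=[0.6607 -0.0138; -0.1194 0.7654; -0.5306 0.4779]  nu=[2.5025, 1.7134]  x^+=[0.4558, -1.9554, -2.2983]  P^+=[0.1141 -0.0046 -0.1188; -0.0046 0.0906 0.0445; -0.1188 0.0445 1.8920]
step 3: x^-=[1.4062, -2.9487, -2.3845]  P^-=[0.3742 -0.1668 -0.6084; -0.1668 0.4740 0.5652; -0.6084 0.5652 3.0644]  S=[0.5530 -0.1554; -0.1554 0.5748]  K=[0.6664 -0.0554; -0.1428 0.7669; -0.8872 0.6910]  nu=[-4.4939, 0.8019]  x^+=[-1.6328, -1.6921, 2.1567]  P^+=[0.1155 -0.0091 -0.1803; -0.0091 0.0907 0.0695; -0.1803 0.0695 2.1641]
step 4: x^-=[-1.8219, -1.6185, 2.7287]  P^-=[0.4181 -0.2081 -0.7580; -0.2081 0.5025 0.6742; -0.7580 0.6742 3.4329]  S=[0.5982 -0.1942; -0.1942 0.5974]  K=[0.6823 -0.0693; -0.1515 0.7684; -1.0173 0.7284]  nu=[0.0817, 0.8834]  x^+=[-1.8274, -0.9521, 3.2890]  P^+=[0.1183 -0.0106 -0.2024; -0.0106 0.0909 0.0744; -0.2024 0.0744 2.2091]
step 5: x^-=[-2.4307, -0.4424, 3.9442]  P^-=[0.4342 -0.2193 -0.7979; -0.2193 0.5078 0.6926; -0.7979 0.6926 3.4909]  S=[0.6147 -0.2042; -0.2042 0.6009]  K=[0.6885 -0.0719; -0.1534 0.7680; -1.0458 0.7225]  nu=[-1.2580, -2.8140]  x^+=[-3.0944, -2.4105, 3.2267]  P^+=[0.1194 -0.0109 -0.2071; -0.0109 0.0908 0.0739; -0.2071 0.0739 2.1963]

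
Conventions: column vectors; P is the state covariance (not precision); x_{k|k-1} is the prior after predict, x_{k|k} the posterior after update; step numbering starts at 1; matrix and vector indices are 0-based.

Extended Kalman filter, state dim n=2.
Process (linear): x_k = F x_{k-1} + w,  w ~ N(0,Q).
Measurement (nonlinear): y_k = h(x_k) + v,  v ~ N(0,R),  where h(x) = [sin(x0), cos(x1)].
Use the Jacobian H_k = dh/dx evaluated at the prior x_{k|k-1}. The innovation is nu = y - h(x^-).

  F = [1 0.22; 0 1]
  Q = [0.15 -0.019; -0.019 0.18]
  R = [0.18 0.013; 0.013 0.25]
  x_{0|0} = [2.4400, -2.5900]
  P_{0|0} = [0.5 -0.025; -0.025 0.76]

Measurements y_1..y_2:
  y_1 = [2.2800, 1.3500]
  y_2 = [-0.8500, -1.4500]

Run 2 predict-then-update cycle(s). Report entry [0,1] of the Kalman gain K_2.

step 1: x^-=[1.8702, -2.5900]  P^-=[0.6758 0.1232; 0.1232 0.9400]  H_jac=[-0.2950 0.0000; 0.0000 0.5240]  S=[0.2388 -0.0060; -0.0060 0.5081]  K=[-0.8318 0.1172; -0.1277 0.9679]  nu=[1.3245, 2.2017]  x^+=[1.0265, -0.6281]  P^+=[0.5024 0.0353; 0.0353 0.4586]
step 2: x^-=[0.8883, -0.6281]  P^-=[0.6901 0.1171; 0.1171 0.6386]  H_jac=[0.6307 0.0000; 0.0000 0.5876]  S=[0.4545 0.0564; 0.0564 0.4705]  K=[0.9537 0.0320; 0.0645 0.7898]  nu=[-1.6260, -2.2591]  x^+=[-0.7345, -2.5173]  P^+=[0.2728 0.0347; 0.0347 0.3374]

K[0,1] = 0.0320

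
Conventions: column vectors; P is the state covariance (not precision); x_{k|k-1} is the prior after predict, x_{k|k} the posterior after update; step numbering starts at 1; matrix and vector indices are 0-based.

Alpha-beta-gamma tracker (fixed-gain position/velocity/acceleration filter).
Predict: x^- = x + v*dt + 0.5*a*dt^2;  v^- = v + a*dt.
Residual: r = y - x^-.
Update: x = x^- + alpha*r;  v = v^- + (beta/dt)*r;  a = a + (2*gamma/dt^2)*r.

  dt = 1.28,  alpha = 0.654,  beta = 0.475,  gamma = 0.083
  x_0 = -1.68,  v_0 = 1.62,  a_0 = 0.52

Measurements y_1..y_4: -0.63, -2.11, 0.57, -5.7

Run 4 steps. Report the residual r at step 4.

resid = -6.8627

step 1: x_pred=0.8196  r=-1.4496  x^+=-0.1284  v^+=1.7477  a^+=0.3731
step 2: x_pred=2.4142  r=-4.5242  x^+=-0.5446  v^+=0.5464  a^+=-0.0853
step 3: x_pred=0.0849  r=0.4851  x^+=0.4021  v^+=0.6173  a^+=-0.0361
step 4: x_pred=1.1627  r=-6.8627  x^+=-3.3255  v^+=-1.9757  a^+=-0.7314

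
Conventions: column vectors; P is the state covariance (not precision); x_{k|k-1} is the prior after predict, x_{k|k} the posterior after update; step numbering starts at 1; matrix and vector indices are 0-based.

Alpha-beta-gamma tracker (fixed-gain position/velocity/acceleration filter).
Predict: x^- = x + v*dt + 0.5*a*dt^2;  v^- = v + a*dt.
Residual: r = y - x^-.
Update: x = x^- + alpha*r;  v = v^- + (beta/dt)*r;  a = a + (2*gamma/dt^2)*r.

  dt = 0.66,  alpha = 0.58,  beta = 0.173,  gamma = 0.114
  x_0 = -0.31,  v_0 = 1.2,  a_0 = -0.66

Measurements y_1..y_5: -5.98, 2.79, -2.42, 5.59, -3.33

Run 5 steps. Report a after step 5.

a_post = 0.8653

step 1: x_pred=0.3383  r=-6.3183  x^+=-3.3263  v^+=-0.8917  a^+=-3.9671
step 2: x_pred=-4.7789  r=7.5689  x^+=-0.3889  v^+=-1.5260  a^+=-0.0054
step 3: x_pred=-1.3973  r=-1.0227  x^+=-1.9905  v^+=-1.7977  a^+=-0.5407
step 4: x_pred=-3.2947  r=8.8847  x^+=1.8584  v^+=0.1744  a^+=4.1097
step 5: x_pred=2.8686  r=-6.1986  x^+=-0.7266  v^+=1.2620  a^+=0.8653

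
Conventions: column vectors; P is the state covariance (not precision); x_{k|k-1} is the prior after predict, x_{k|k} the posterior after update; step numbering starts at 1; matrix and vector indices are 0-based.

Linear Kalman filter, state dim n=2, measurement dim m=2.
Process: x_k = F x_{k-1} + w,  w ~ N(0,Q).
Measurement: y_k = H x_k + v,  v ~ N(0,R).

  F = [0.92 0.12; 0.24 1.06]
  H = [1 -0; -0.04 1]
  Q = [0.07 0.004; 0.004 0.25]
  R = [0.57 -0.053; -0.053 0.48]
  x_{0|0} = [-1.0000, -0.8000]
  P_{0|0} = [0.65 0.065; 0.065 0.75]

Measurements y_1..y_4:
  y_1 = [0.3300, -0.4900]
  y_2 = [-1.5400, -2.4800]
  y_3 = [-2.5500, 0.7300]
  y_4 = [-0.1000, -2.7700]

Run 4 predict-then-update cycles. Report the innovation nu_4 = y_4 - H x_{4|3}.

innov = [1.1564, -1.6980]

step 1: x^-=[-1.0160, -1.0880]  P^-=[0.6453 0.3082; 0.3082 1.1632]  S=[1.2153 0.2294; 0.2294 1.6196]  K=[0.5118 0.1019; 0.1227 0.6932]  nu=[1.3460, 0.5574]  x^+=[-0.2704, -0.5364]  P^+=[0.2863 0.0332; 0.0332 0.3276]
step 2: x^-=[-0.3131, -0.6335]  P^-=[0.3244 0.1422; 0.1422 0.6515]  S=[0.8944 0.0763; 0.0763 1.1206]  K=[0.3549 0.0912; 0.1105 0.5687]  nu=[-1.2269, -1.8590]  x^+=[-0.9181, -1.8264]  P^+=[0.1975 0.0329; 0.0329 0.2685]
step 3: x^-=[-1.0638, -2.1564]  P^-=[0.2483 0.1147; 0.1147 0.5797]  S=[0.8183 0.0518; 0.0518 1.0509]  K=[0.2980 0.0850; 0.1059 0.5420]  nu=[-1.4862, 2.8438]  x^+=[-1.2649, -0.7723]  P^+=[0.1654 0.0316; 0.0316 0.2558]
step 4: x^-=[-1.2564, -1.1222]  P^-=[0.2206 0.1048; 0.1048 0.5631]  S=[0.7906 0.0430; 0.0430 1.0350]  K=[0.2746 0.0813; 0.1034 0.5357]  nu=[1.1564, -1.6980]  x^+=[-1.0769, -1.9122]  P^+=[0.1522 0.0306; 0.0306 0.2529]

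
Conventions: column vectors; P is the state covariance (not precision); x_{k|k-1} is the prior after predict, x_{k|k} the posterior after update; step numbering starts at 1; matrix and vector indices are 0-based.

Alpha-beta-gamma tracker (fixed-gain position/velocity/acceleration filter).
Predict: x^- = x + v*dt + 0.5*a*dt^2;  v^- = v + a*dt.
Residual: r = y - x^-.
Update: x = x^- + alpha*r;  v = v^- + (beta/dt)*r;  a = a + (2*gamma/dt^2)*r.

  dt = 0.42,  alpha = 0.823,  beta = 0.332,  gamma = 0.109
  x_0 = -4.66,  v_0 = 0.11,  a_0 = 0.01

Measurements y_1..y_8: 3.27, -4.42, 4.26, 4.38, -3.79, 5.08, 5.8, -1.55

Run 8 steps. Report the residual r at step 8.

step 1: x_pred=-4.6129  r=7.8829  x^+=1.8747  v^+=6.3455  a^+=9.7519
step 2: x_pred=5.3999  r=-9.8199  x^+=-2.6819  v^+=2.6788  a^+=-2.3838
step 3: x_pred=-1.7670  r=6.0270  x^+=3.1932  v^+=6.4418  a^+=5.0645
step 4: x_pred=6.3455  r=-1.9655  x^+=4.7279  v^+=7.0153  a^+=2.6355
step 5: x_pred=7.9068  r=-11.6968  x^+=-1.7197  v^+=-1.1238  a^+=-11.8197
step 6: x_pred=-3.2342  r=8.3142  x^+=3.6084  v^+=0.4841  a^+=-1.5448
step 7: x_pred=3.6755  r=2.1245  x^+=5.4240  v^+=1.5147  a^+=1.0808
step 8: x_pred=6.1554  r=-7.7054  x^+=-0.1861  v^+=-4.1224  a^+=-8.4418

resid = -7.7054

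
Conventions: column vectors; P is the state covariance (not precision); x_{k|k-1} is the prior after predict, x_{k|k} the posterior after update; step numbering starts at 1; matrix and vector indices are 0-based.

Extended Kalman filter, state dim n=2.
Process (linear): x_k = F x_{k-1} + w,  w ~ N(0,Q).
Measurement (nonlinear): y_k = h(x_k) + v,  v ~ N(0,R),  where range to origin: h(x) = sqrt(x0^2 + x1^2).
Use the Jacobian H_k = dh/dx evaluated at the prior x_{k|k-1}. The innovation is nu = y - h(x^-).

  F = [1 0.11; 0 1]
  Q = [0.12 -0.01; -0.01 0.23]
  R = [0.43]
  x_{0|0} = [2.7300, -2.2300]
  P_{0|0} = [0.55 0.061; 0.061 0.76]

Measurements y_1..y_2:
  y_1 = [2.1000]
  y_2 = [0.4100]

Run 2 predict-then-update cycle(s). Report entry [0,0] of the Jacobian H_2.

H_jac[0,0] = 0.7521

step 1: x^-=[2.4847, -2.2300]  P^-=[0.6926 0.1346; 0.1346 0.9900]  H_jac=[0.7442 -0.6679]  S=[1.1215]  K=[0.3795; -0.5003]  nu=[-1.2387]  x^+=[2.0147, -1.6103]  P^+=[0.5311 0.3475; 0.3475 0.7093]
step 2: x^-=[1.8375, -1.6103]  P^-=[0.7362 0.4155; 0.4155 0.9393]  H_jac=[0.7521 -0.6591]  S=[0.8425]  K=[0.3321; -0.3639]  nu=[-2.0333]  x^+=[1.1623, -0.8705]  P^+=[0.6432 0.5173; 0.5173 0.8277]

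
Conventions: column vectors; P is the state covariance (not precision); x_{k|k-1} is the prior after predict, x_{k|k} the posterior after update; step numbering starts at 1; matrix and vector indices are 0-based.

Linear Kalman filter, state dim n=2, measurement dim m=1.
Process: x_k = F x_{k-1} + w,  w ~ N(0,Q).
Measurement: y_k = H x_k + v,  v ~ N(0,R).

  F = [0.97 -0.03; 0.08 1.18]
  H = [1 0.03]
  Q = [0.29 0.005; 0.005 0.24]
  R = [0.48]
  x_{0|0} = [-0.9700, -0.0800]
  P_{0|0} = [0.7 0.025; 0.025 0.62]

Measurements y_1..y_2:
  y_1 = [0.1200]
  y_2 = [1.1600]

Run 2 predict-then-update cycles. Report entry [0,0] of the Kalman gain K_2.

step 1: x^-=[-0.9385, -0.1720]  P^-=[0.9477 0.0659; 0.0659 1.1125]  S=[1.4327]  K=[0.6629; 0.0693]  nu=[1.0637]  x^+=[-0.2334, -0.0983]  P^+=[0.3182 0.0001; 0.0001 1.1056]
step 2: x^-=[-0.2235, -0.1346]  P^-=[0.5904 -0.0093; -0.0093 1.7815]  S=[1.0714]  K=[0.5508; 0.0412]  nu=[1.3875]  x^+=[0.5407, -0.0775]  P^+=[0.2654 -0.0336; -0.0336 1.7797]

K[0,0] = 0.5508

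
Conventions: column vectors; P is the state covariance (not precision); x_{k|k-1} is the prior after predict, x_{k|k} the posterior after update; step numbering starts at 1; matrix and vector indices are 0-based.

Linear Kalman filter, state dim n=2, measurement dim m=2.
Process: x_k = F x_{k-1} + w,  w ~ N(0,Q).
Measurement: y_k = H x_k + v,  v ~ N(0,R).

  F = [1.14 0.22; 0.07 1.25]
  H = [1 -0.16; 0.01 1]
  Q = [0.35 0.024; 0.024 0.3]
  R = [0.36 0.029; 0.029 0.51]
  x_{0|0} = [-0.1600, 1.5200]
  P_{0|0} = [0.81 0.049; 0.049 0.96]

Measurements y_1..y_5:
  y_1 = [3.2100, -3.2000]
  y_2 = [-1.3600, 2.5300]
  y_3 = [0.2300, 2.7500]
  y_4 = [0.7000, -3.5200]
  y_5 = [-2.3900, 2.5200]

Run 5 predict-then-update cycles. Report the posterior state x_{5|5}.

step 1: x^-=[0.1520, 1.8888]  P^-=[1.4737 0.4232; 0.4232 1.8125]  S=[1.7447 0.1763; 0.1763 2.3312]  K=[0.7930 0.1279; -0.0024 0.7795]  nu=[3.3602, -5.0903]  x^+=[2.1654, -2.0873]  P^+=[0.3028 0.0852; 0.0852 0.3966]
step 2: x^-=[2.0093, -2.4576]  P^-=[0.8055 0.2800; 0.2800 0.9361]  S=[1.0998 0.1668; 0.1668 1.4518]  K=[0.6733 0.1210; 0.0206 0.6444]  nu=[-3.7625, 4.9675]  x^+=[0.0774, 0.6656]  P^+=[0.2585 0.0787; 0.0787 0.3284]
step 3: x^-=[0.2347, 0.8374]  P^-=[0.7413 0.2483; 0.2483 0.8282]  S=[1.0430 0.1518; 0.1518 1.3433]  K=[0.6557 0.1163; 0.0213 0.6160]  nu=[0.1293, 1.9103]  x^+=[0.5415, 2.0169]  P^+=[0.2515 0.0758; 0.0758 0.3140]
step 4: x^-=[1.0611, 2.5590]  P^-=[0.7301 0.2396; 0.2396 0.8052]  S=[1.0341 0.1467; 0.1467 1.3200]  K=[0.6528 0.1145; 0.0207 0.6095]  nu=[0.0484, -6.0896]  x^+=[0.3954, -1.1515]  P^+=[0.2503 0.0748; 0.0748 0.3107]
step 5: x^-=[0.1974, -1.4117]  P^-=[0.7278 0.2372; 0.2372 0.7998]  S=[1.0324 0.1451; 0.1451 1.3146]  K=[0.6522 0.1140; 0.0203 0.6079]  nu=[-2.8133, 3.9297]  x^+=[-1.1896, 0.9201]  P^+=[0.2500 0.0745; 0.0745 0.3099]

x_post = [-1.1896, 0.9201]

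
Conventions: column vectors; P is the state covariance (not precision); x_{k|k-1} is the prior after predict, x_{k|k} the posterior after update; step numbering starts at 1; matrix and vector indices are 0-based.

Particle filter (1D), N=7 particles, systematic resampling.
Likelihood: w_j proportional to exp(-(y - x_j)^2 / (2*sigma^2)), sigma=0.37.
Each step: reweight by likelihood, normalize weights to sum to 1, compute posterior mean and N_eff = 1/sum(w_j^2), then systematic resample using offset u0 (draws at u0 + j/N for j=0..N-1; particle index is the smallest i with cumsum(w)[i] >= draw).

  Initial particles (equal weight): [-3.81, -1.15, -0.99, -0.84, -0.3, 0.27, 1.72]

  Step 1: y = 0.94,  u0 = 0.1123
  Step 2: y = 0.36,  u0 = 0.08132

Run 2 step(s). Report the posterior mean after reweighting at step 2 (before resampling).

post_mean = 0.2713

step 1: w=[0.0000, 0.0000, 0.0000, 0.0000, 0.0119, 0.6340, 0.3541]  mean=0.7766  Neff=1.8959  idx=[5, 5, 5, 5, 6, 6, 6]
step 2: w=[0.2498, 0.2498, 0.2498, 0.2498, 0.0003, 0.0003, 0.0003]  mean=0.2713  Neff=4.0072  idx=[0, 0, 1, 2, 2, 3, 3]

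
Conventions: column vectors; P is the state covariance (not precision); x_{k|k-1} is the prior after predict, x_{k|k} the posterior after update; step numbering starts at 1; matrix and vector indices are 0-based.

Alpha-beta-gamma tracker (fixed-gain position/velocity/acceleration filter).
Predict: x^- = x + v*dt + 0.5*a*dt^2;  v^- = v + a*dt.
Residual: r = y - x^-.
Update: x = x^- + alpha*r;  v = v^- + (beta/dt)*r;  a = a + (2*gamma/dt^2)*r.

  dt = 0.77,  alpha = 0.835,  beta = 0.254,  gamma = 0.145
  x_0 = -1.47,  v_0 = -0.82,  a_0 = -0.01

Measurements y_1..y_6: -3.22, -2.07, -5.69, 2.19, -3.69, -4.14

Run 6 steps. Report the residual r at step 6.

step 1: x_pred=-2.1044  r=-1.1156  x^+=-3.0359  v^+=-1.1957  a^+=-0.5557
step 2: x_pred=-4.1214  r=2.0514  x^+=-2.4085  v^+=-0.9469  a^+=0.4477
step 3: x_pred=-3.0049  r=-2.6851  x^+=-5.2470  v^+=-1.4879  a^+=-0.8657
step 4: x_pred=-6.6493  r=8.8393  x^+=0.7315  v^+=0.7613  a^+=3.4578
step 5: x_pred=2.3428  r=-6.0328  x^+=-2.6946  v^+=1.4338  a^+=0.5070
step 6: x_pred=-1.4403  r=-2.6997  x^+=-3.6945  v^+=0.9337  a^+=-0.8135

resid = -2.6997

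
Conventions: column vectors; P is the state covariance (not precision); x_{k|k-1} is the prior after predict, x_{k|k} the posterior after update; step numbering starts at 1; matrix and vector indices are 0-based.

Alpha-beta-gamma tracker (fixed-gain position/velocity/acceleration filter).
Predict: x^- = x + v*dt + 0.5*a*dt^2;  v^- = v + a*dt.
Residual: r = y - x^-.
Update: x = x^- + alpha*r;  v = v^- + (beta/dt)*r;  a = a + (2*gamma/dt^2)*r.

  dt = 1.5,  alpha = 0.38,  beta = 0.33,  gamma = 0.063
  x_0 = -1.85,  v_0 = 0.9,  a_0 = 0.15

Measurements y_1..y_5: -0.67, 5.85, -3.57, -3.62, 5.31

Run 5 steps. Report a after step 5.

step 1: x_pred=-0.3313  r=-0.3387  x^+=-0.4600  v^+=1.0505  a^+=0.1310
step 2: x_pred=1.2631  r=4.5869  x^+=3.0062  v^+=2.2561  a^+=0.3879
step 3: x_pred=6.8267  r=-10.3967  x^+=2.8760  v^+=0.5507  a^+=-0.1943
step 4: x_pred=3.4834  r=-7.1034  x^+=0.7841  v^+=-1.3035  a^+=-0.5921
step 5: x_pred=-1.8373  r=7.1473  x^+=0.8787  v^+=-0.6193  a^+=-0.1919

a_post = -0.1919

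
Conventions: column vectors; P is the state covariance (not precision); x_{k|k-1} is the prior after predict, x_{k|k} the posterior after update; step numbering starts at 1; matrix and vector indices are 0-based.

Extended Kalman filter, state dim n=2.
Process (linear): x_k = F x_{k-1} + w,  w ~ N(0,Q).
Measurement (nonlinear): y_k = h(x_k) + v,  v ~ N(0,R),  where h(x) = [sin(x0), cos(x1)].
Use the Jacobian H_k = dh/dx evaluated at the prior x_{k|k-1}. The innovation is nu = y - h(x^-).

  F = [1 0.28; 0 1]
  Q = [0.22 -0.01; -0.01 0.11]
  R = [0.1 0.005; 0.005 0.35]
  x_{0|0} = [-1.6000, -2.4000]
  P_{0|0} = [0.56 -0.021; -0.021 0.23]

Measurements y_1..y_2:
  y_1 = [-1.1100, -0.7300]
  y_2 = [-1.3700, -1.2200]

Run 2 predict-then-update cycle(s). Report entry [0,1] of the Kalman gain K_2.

K[0,1] = 0.0294

step 1: x^-=[-2.2720, -2.4000]  P^-=[0.7863 0.0334; 0.0334 0.3400]  H_jac=[-0.6451 0.0000; 0.0000 0.6755]  S=[0.4272 -0.0096; -0.0096 0.5051]  K=[-1.1868 0.0222; -0.0403 0.4539]  nu=[-0.3459, 0.0074]  x^+=[-1.8613, -2.3827]  P^+=[0.1838 0.0027; 0.0027 0.2349]
step 2: x^-=[-2.5285, -2.3827]  P^-=[0.4237 0.0585; 0.0585 0.3449]  H_jac=[-0.8178 0.0000; 0.0000 0.6881]  S=[0.3834 -0.0279; -0.0279 0.5133]  K=[-0.9017 0.0294; -0.0915 0.4574]  nu=[-0.7946, -0.4944]  x^+=[-1.8265, -2.5362]  P^+=[0.1101 0.0084; 0.0084 0.2320]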